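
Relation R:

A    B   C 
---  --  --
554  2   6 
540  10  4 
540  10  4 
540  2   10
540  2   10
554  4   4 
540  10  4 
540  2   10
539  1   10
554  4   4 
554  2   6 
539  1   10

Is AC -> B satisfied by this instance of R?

Yes

(A=554, C=6): 2 rows → B = 2, 2 ✓
(A=540, C=4): 3 rows → B = 10, 10, 10 ✓
(A=540, C=10): 3 rows → B = 2, 2, 2 ✓
(A=554, C=4): 2 rows → B = 4, 4 ✓
(A=539, C=10): 2 rows → B = 1, 1 ✓
Every AC value is associated with a single B value, so AC -> B holds.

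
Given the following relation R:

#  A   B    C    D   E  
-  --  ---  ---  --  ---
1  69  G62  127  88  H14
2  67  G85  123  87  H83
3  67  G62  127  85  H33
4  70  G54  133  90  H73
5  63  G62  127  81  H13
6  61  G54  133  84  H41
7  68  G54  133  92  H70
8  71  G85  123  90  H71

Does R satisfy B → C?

Yes

B=G62: rows 1, 3, 5 → C = 127, 127, 127 ✓
B=G85: rows 2, 8 → C = 123, 123 ✓
B=G54: rows 4, 6, 7 → C = 133, 133, 133 ✓
Every B value is associated with a single C value, so B → C holds.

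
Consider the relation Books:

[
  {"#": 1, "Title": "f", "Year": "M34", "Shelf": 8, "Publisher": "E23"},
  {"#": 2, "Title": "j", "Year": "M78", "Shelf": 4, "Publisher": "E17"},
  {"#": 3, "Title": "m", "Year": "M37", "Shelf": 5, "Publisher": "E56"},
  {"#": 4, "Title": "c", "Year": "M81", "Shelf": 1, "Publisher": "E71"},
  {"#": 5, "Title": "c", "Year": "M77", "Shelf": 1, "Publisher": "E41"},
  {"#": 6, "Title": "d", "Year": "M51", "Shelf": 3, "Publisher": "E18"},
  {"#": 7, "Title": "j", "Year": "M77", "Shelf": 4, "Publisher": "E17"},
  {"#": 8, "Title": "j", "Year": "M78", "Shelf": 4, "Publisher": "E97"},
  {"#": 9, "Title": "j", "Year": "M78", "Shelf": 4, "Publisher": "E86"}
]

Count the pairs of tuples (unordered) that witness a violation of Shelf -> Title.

0

Shelf=4: all 4 rows agree on Title — 0 pairs.
Shelf=1: all 2 rows agree on Title — 0 pairs.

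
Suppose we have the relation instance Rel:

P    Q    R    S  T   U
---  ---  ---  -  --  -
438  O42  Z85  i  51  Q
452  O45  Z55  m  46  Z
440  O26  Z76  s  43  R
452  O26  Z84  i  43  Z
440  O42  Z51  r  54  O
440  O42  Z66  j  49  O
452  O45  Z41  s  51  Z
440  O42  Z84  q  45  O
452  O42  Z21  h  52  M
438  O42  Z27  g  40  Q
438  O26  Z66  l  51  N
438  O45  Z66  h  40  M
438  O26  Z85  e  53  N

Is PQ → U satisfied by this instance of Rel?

(P=438, Q=O42): 2 rows → U = Q, Q ✓
(P=452, Q=O45): 2 rows → U = Z, Z ✓
(P=440, Q=O26): 1 row → U = R ✓
(P=452, Q=O26): 1 row → U = Z ✓
(P=440, Q=O42): 3 rows → U = O, O, O ✓
(P=452, Q=O42): 1 row → U = M ✓
(P=438, Q=O26): 2 rows → U = N, N ✓
(P=438, Q=O45): 1 row → U = M ✓
Every PQ value is associated with a single U value, so PQ → U holds.

Yes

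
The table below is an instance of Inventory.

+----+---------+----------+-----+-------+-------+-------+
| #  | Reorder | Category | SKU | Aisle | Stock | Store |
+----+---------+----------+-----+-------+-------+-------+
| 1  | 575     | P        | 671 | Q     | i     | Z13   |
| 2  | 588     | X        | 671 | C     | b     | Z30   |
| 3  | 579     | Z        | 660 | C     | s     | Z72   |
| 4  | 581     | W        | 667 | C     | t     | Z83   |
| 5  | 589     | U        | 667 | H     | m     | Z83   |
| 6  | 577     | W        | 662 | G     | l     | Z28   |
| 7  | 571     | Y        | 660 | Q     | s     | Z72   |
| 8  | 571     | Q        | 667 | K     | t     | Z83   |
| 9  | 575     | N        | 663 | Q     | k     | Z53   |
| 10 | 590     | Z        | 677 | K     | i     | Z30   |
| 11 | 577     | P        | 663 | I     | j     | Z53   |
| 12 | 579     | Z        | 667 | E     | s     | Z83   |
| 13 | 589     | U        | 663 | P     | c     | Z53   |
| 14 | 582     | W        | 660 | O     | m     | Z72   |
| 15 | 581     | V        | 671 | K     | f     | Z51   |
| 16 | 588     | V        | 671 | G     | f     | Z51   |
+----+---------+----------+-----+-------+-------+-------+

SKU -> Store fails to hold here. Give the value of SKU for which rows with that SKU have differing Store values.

SKU=671: rows 1, 2, 15, 16 → Store takes values {Z13, Z30, Z51} — violation
SKU=660: rows 3, 7, 14 → Store = Z72, Z72, Z72 ✓
SKU=667: rows 4, 5, 8, 12 → Store = Z83, Z83, Z83, Z83 ✓
SKU=662: row 6 → Store = Z28 ✓
SKU=663: rows 9, 11, 13 → Store = Z53, Z53, Z53 ✓
SKU=677: row 10 → Store = Z30 ✓
The only SKU value with inconsistent Store is SKU=671.

671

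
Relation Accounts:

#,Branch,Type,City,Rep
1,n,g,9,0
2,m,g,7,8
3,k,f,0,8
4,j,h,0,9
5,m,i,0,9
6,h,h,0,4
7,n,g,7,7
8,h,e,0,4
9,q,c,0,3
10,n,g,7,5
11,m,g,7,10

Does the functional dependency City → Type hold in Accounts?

City=9: row 1 → Type = g ✓
City=7: rows 2, 7, 10, 11 → Type = g, g, g, g ✓
City=0: rows 3, 4, 5, 6, 8, 9 → Type takes values {f, h, i, e, c} — violation
Two rows agree on City but differ on Type, so City → Type does not hold.

No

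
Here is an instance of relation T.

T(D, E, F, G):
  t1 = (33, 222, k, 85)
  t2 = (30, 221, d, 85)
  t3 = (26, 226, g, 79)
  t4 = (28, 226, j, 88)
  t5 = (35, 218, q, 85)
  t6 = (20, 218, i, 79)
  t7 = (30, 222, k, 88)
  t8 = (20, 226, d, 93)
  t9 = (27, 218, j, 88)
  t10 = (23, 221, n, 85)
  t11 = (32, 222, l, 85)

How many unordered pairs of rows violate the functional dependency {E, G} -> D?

2

(E=222, G=85): violating pairs (1,11) — 1 pair.
(E=221, G=85): violating pairs (2,10) — 1 pair.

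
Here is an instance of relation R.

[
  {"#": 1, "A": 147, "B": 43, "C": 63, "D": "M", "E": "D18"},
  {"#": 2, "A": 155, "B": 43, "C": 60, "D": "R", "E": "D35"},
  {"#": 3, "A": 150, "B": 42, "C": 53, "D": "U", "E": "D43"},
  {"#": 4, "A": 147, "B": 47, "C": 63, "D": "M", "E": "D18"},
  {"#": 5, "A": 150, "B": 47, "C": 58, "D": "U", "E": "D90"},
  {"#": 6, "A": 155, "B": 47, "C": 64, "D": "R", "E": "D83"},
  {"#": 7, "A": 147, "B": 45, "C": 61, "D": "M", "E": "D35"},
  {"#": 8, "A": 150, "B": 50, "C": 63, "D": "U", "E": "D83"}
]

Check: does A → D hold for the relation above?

A=147: rows 1, 4, 7 → D = M, M, M ✓
A=155: rows 2, 6 → D = R, R ✓
A=150: rows 3, 5, 8 → D = U, U, U ✓
Every A value is associated with a single D value, so A → D holds.

Yes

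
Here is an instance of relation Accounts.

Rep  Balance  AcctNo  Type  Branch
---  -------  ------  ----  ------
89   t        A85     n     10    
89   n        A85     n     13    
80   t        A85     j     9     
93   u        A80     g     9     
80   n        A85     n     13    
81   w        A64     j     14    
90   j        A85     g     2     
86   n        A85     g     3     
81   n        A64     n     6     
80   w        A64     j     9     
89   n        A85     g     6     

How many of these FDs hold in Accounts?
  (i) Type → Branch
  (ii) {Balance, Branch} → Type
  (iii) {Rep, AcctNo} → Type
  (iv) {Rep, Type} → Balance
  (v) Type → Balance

0

(i) Type → Branch: Type=n: 4 rows → Branch takes values {10, 13, 6} — violation; Type=j: 3 rows → Branch takes values {9, 14} — violation; Type=g: 4 rows → Branch takes values {9, 2, 3, 6} — violation — fails.
(ii) {Balance, Branch} → Type: (Balance=n, Branch=6): 2 rows → Type takes values {n, g} — violation — fails.
(iii) {Rep, AcctNo} → Type: (Rep=89, AcctNo=A85): 3 rows → Type takes values {n, g} — violation; (Rep=80, AcctNo=A85): 2 rows → Type takes values {j, n} — violation; (Rep=81, AcctNo=A64): 2 rows → Type takes values {j, n} — violation — fails.
(iv) {Rep, Type} → Balance: (Rep=89, Type=n): 2 rows → Balance takes values {t, n} — violation; (Rep=80, Type=j): 2 rows → Balance takes values {t, w} — violation — fails.
(v) Type → Balance: Type=n: 4 rows → Balance takes values {t, n} — violation; Type=j: 3 rows → Balance takes values {t, w} — violation; Type=g: 4 rows → Balance takes values {u, j, n} — violation — fails.
None of the 5 dependencies hold.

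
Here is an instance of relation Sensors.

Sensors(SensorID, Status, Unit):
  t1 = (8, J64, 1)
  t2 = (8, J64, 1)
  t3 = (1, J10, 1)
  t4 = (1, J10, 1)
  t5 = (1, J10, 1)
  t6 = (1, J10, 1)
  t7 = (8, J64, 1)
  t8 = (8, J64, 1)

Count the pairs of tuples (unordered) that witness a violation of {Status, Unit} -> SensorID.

(Status=J64, Unit=1): all 4 rows agree on SensorID — 0 pairs.
(Status=J10, Unit=1): all 4 rows agree on SensorID — 0 pairs.

0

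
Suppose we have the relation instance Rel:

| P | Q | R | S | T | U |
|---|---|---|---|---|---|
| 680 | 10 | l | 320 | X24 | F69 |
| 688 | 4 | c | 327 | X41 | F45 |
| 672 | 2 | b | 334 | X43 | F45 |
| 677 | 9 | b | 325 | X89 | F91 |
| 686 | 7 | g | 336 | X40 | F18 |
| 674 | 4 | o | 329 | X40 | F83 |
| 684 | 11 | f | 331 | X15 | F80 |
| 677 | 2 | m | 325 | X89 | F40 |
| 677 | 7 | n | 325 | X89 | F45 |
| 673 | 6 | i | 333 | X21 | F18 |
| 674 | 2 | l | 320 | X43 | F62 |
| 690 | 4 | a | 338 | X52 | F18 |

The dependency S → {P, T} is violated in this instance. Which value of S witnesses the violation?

S=320: 2 rows → {P,T} takes values {(680, X24), (674, X43)} — violation
S=327: 1 row → {P,T} = (688, X41) ✓
S=334: 1 row → {P,T} = (672, X43) ✓
S=325: 3 rows → {P,T} = (677, X89), (677, X89), (677, X89) ✓
S=336: 1 row → {P,T} = (686, X40) ✓
S=329: 1 row → {P,T} = (674, X40) ✓
S=331: 1 row → {P,T} = (684, X15) ✓
S=333: 1 row → {P,T} = (673, X21) ✓
S=338: 1 row → {P,T} = (690, X52) ✓
The only S value with inconsistent RHS is S=320.

320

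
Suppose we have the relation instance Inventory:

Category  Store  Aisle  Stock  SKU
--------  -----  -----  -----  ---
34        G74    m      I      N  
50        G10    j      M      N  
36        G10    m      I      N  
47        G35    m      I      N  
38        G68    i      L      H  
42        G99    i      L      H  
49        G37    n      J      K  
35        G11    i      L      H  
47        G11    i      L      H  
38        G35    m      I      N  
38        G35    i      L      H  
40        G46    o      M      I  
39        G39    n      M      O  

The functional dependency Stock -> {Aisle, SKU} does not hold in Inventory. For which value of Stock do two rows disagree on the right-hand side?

Stock=I: 4 rows → {Aisle,SKU} = (m, N), (m, N), (m, N), (m, N) ✓
Stock=M: 3 rows → {Aisle,SKU} takes values {(j, N), (o, I), (n, O)} — violation
Stock=L: 5 rows → {Aisle,SKU} = (i, H), (i, H), (i, H), (i, H), (i, H) ✓
Stock=J: 1 row → {Aisle,SKU} = (n, K) ✓
The only Stock value with inconsistent RHS is Stock=M.

M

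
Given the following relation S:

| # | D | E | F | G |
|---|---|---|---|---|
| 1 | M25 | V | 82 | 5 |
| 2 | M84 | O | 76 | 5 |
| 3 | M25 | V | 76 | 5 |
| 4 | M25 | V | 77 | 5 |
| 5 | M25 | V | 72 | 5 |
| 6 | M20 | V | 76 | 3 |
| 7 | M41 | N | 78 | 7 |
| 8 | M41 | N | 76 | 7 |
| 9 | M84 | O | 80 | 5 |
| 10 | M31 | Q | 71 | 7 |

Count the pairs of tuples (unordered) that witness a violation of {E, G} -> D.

0

(E=V, G=5): all 4 rows agree on D — 0 pairs.
(E=O, G=5): all 2 rows agree on D — 0 pairs.
(E=N, G=7): all 2 rows agree on D — 0 pairs.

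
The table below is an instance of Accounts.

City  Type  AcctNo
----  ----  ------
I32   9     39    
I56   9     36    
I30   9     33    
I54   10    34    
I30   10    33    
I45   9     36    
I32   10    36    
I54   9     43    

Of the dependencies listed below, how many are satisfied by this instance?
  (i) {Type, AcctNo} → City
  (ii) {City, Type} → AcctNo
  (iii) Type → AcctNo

(i) {Type, AcctNo} → City: (Type=9, AcctNo=36): 2 rows → City takes values {I56, I45} — violation — fails.
(ii) {City, Type} → AcctNo: every LHS value maps to a single RHS value — holds.
(iii) Type → AcctNo: Type=9: 5 rows → AcctNo takes values {39, 36, 33, 43} — violation; Type=10: 3 rows → AcctNo takes values {34, 33, 36} — violation — fails.
1 of the 3 dependencies holds.

1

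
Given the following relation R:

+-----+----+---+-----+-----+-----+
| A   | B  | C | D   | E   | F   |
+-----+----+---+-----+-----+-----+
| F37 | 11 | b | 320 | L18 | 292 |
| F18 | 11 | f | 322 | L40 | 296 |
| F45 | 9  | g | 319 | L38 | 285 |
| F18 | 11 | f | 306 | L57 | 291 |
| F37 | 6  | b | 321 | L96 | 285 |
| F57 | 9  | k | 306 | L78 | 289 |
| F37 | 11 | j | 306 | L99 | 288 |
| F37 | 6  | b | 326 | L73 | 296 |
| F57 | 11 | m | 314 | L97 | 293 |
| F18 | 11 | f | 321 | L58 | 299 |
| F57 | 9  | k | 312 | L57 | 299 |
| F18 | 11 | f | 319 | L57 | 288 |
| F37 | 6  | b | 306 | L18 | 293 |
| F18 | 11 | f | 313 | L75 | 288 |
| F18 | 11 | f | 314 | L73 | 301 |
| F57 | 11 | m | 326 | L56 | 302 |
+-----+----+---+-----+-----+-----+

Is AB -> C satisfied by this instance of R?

(A=F37, B=11): 2 rows → C takes values {b, j} — violation
(A=F18, B=11): 6 rows → C = f, f, f, f, f, f ✓
(A=F45, B=9): 1 row → C = g ✓
(A=F37, B=6): 3 rows → C = b, b, b ✓
(A=F57, B=9): 2 rows → C = k, k ✓
(A=F57, B=11): 2 rows → C = m, m ✓
Two rows agree on AB but differ on C, so AB -> C does not hold.

No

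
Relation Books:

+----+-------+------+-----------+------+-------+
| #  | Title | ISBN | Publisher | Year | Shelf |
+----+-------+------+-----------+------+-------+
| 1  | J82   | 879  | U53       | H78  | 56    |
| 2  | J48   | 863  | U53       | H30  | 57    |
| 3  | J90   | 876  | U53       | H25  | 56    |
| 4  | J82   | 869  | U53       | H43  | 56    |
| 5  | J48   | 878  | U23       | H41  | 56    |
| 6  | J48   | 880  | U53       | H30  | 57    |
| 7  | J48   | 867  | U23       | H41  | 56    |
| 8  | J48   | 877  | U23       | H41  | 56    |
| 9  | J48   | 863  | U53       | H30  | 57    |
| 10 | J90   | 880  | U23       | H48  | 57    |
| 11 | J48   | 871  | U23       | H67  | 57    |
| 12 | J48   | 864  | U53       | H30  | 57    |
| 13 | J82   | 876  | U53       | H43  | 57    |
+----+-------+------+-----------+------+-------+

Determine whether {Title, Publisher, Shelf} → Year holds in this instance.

(Title=J82, Publisher=U53, Shelf=56): rows 1, 4 → Year takes values {H78, H43} — violation
(Title=J48, Publisher=U53, Shelf=57): rows 2, 6, 9, 12 → Year = H30, H30, H30, H30 ✓
(Title=J90, Publisher=U53, Shelf=56): row 3 → Year = H25 ✓
(Title=J48, Publisher=U23, Shelf=56): rows 5, 7, 8 → Year = H41, H41, H41 ✓
(Title=J90, Publisher=U23, Shelf=57): row 10 → Year = H48 ✓
(Title=J48, Publisher=U23, Shelf=57): row 11 → Year = H67 ✓
(Title=J82, Publisher=U53, Shelf=57): row 13 → Year = H43 ✓
Two rows agree on {Title, Publisher, Shelf} but differ on Year, so {Title, Publisher, Shelf} → Year does not hold.

No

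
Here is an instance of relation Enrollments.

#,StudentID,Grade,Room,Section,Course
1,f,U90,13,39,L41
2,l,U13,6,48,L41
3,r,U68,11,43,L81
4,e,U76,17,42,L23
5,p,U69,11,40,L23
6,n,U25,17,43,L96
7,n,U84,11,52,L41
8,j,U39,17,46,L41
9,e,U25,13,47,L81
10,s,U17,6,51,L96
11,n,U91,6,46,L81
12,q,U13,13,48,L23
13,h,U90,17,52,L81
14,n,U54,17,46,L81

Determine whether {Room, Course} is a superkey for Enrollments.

No

Rows 13 and 14 have the same {Room, Course} value (Room=17, Course=L81) but are distinct tuples, so {Room, Course} does not determine every attribute — not a superkey.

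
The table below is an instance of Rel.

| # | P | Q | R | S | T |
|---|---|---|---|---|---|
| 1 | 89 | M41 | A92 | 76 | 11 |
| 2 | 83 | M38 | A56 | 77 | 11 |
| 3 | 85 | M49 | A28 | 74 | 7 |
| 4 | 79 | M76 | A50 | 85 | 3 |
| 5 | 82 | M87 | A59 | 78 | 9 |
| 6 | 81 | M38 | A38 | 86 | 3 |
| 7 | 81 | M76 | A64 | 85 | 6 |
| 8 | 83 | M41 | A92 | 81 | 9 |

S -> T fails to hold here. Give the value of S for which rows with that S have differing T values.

85

S=76: row 1 → T = 11 ✓
S=77: row 2 → T = 11 ✓
S=74: row 3 → T = 7 ✓
S=85: rows 4, 7 → T takes values {3, 6} — violation
S=78: row 5 → T = 9 ✓
S=86: row 6 → T = 3 ✓
S=81: row 8 → T = 9 ✓
The only S value with inconsistent T is S=85.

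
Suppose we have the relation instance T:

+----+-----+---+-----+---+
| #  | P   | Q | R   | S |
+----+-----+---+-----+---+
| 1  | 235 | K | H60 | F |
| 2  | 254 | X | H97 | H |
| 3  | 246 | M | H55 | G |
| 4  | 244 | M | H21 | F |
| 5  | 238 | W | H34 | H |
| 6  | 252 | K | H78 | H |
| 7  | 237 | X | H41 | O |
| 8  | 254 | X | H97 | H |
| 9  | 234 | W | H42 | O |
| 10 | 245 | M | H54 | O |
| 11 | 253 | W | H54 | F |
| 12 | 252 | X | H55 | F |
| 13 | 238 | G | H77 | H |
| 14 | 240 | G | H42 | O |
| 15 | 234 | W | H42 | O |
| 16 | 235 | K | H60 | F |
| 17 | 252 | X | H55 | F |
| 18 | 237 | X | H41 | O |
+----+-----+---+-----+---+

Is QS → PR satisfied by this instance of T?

(Q=K, S=F): rows 1, 16 → {P,R} = (235, H60), (235, H60) ✓
(Q=X, S=H): rows 2, 8 → {P,R} = (254, H97), (254, H97) ✓
(Q=M, S=G): row 3 → {P,R} = (246, H55) ✓
(Q=M, S=F): row 4 → {P,R} = (244, H21) ✓
(Q=W, S=H): row 5 → {P,R} = (238, H34) ✓
(Q=K, S=H): row 6 → {P,R} = (252, H78) ✓
(Q=X, S=O): rows 7, 18 → {P,R} = (237, H41), (237, H41) ✓
(Q=W, S=O): rows 9, 15 → {P,R} = (234, H42), (234, H42) ✓
(Q=M, S=O): row 10 → {P,R} = (245, H54) ✓
(Q=W, S=F): row 11 → {P,R} = (253, H54) ✓
(Q=X, S=F): rows 12, 17 → {P,R} = (252, H55), (252, H55) ✓
(Q=G, S=H): row 13 → {P,R} = (238, H77) ✓
(Q=G, S=O): row 14 → {P,R} = (240, H42) ✓
Every QS value is associated with a single PR value, so QS → PR holds.

Yes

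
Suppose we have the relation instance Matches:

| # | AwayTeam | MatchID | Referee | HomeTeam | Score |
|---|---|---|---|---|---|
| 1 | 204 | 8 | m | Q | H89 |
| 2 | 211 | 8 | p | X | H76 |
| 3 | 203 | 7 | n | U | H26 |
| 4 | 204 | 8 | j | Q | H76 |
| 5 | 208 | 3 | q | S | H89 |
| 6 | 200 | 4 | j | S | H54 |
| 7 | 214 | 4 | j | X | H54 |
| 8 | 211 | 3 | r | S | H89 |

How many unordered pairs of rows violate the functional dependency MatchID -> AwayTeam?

MatchID=8: violating pairs (1,2), (2,4) — 2 pairs.
MatchID=3: violating pairs (5,8) — 1 pair.
MatchID=4: violating pairs (6,7) — 1 pair.

4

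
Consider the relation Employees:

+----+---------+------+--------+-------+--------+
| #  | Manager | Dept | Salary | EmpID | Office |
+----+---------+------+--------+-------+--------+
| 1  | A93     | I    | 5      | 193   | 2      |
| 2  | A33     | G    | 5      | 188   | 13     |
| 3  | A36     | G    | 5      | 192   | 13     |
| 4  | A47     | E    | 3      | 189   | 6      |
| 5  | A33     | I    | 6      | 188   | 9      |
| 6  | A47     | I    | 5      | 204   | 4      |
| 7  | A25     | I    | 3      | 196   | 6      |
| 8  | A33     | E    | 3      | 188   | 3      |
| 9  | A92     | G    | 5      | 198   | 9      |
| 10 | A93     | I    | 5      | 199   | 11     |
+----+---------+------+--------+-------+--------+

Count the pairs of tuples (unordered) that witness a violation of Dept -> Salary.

7

Dept=I: violating pairs (1,5), (1,7), (5,6), (5,7), (5,10), (6,7), (7,10) — 7 pairs.
Dept=G: all 3 rows agree on Salary — 0 pairs.
Dept=E: all 2 rows agree on Salary — 0 pairs.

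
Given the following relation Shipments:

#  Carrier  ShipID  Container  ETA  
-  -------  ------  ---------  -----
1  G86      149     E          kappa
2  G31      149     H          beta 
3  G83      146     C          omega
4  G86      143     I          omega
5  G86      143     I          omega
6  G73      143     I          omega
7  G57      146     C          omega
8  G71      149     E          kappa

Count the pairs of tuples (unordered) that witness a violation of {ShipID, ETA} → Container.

(ShipID=149, ETA=kappa): all 2 rows agree on Container — 0 pairs.
(ShipID=146, ETA=omega): all 2 rows agree on Container — 0 pairs.
(ShipID=143, ETA=omega): all 3 rows agree on Container — 0 pairs.

0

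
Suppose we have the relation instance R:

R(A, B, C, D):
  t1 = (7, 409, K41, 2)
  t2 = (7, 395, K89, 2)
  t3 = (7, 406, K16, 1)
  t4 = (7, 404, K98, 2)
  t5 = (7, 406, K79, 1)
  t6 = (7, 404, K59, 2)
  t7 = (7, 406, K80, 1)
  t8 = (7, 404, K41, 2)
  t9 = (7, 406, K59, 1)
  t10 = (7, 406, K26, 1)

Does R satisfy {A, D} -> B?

No

(A=7, D=2): rows 1, 2, 4, 6, 8 → B takes values {409, 395, 404} — violation
(A=7, D=1): rows 3, 5, 7, 9, 10 → B = 406, 406, 406, 406, 406 ✓
Two rows agree on {A, D} but differ on B, so {A, D} -> B does not hold.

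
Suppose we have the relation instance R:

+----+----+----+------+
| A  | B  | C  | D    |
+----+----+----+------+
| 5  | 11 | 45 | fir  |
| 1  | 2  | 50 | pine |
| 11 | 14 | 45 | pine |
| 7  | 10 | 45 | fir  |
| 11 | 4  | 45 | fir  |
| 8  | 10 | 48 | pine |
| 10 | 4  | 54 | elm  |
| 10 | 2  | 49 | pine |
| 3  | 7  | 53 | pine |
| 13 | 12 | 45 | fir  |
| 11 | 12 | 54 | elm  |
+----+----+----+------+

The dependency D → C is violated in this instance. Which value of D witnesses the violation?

D=fir: 4 rows → C = 45, 45, 45, 45 ✓
D=pine: 5 rows → C takes values {50, 45, 48, 49, 53} — violation
D=elm: 2 rows → C = 54, 54 ✓
The only D value with inconsistent C is D=pine.

pine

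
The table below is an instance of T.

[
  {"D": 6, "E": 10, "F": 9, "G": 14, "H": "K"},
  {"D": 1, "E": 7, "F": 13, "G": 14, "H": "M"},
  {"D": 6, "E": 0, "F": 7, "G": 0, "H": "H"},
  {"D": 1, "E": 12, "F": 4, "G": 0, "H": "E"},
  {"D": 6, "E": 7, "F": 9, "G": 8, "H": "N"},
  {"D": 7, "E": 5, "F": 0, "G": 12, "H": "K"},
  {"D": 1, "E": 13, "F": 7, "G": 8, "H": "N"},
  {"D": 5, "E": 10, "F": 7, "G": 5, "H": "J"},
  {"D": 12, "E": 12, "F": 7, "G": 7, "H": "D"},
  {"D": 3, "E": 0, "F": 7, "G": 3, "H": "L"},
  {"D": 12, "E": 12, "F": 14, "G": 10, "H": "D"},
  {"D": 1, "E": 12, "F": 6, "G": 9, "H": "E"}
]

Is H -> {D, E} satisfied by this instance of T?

No

H=K: 2 rows → {D,E} takes values {(6, 10), (7, 5)} — violation
H=M: 1 row → {D,E} = (1, 7) ✓
H=H: 1 row → {D,E} = (6, 0) ✓
H=E: 2 rows → {D,E} = (1, 12), (1, 12) ✓
H=N: 2 rows → {D,E} takes values {(6, 7), (1, 13)} — violation
H=J: 1 row → {D,E} = (5, 10) ✓
H=D: 2 rows → {D,E} = (12, 12), (12, 12) ✓
H=L: 1 row → {D,E} = (3, 0) ✓
Two rows agree on H but differ on {D, E}, so H -> {D, E} does not hold.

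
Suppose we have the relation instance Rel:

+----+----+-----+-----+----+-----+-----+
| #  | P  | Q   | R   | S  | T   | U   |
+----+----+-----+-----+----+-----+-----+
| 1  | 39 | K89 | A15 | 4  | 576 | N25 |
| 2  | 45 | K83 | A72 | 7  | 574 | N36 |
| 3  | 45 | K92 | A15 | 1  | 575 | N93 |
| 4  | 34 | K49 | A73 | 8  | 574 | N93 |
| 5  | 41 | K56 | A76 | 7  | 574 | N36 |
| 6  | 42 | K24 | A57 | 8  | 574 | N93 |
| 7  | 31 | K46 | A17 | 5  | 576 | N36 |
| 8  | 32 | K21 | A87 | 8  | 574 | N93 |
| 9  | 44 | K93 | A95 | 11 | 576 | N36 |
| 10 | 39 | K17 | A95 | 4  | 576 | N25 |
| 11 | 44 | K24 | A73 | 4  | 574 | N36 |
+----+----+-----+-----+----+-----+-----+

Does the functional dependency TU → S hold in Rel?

(T=576, U=N25): rows 1, 10 → S = 4, 4 ✓
(T=574, U=N36): rows 2, 5, 11 → S takes values {7, 4} — violation
(T=575, U=N93): row 3 → S = 1 ✓
(T=574, U=N93): rows 4, 6, 8 → S = 8, 8, 8 ✓
(T=576, U=N36): rows 7, 9 → S takes values {5, 11} — violation
Two rows agree on TU but differ on S, so TU → S does not hold.

No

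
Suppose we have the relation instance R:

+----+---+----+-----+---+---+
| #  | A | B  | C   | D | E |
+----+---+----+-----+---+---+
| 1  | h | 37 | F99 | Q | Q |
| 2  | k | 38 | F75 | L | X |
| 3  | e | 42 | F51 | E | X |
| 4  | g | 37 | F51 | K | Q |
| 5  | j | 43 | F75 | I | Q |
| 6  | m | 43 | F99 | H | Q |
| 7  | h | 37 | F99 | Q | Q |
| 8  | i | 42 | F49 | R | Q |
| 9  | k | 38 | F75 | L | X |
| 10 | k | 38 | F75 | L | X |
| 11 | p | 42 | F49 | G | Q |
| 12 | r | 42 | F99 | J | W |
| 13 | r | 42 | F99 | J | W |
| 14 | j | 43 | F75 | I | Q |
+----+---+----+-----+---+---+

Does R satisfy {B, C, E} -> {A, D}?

(B=37, C=F99, E=Q): rows 1, 7 → {A,D} = (h, Q), (h, Q) ✓
(B=38, C=F75, E=X): rows 2, 9, 10 → {A,D} = (k, L), (k, L), (k, L) ✓
(B=42, C=F51, E=X): row 3 → {A,D} = (e, E) ✓
(B=37, C=F51, E=Q): row 4 → {A,D} = (g, K) ✓
(B=43, C=F75, E=Q): rows 5, 14 → {A,D} = (j, I), (j, I) ✓
(B=43, C=F99, E=Q): row 6 → {A,D} = (m, H) ✓
(B=42, C=F49, E=Q): rows 8, 11 → {A,D} takes values {(i, R), (p, G)} — violation
(B=42, C=F99, E=W): rows 12, 13 → {A,D} = (r, J), (r, J) ✓
Two rows agree on {B, C, E} but differ on {A, D}, so {B, C, E} -> {A, D} does not hold.

No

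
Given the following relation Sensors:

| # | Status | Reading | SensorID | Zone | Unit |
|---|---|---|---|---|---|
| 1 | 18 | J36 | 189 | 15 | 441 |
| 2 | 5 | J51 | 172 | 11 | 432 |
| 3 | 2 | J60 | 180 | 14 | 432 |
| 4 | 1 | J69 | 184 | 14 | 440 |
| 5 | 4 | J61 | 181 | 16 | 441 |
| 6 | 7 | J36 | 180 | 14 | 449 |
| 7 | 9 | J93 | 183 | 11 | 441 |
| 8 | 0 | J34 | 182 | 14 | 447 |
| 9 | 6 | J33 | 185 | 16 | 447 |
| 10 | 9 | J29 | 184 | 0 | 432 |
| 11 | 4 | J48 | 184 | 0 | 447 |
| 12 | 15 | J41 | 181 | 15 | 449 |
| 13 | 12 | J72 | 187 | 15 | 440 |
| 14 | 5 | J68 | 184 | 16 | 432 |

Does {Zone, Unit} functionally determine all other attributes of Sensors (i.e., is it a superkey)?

All 14 rows have distinct {Zone, Unit} values, so {Zone, Unit} → (all attributes) holds and {Zone, Unit} is a superkey.

Yes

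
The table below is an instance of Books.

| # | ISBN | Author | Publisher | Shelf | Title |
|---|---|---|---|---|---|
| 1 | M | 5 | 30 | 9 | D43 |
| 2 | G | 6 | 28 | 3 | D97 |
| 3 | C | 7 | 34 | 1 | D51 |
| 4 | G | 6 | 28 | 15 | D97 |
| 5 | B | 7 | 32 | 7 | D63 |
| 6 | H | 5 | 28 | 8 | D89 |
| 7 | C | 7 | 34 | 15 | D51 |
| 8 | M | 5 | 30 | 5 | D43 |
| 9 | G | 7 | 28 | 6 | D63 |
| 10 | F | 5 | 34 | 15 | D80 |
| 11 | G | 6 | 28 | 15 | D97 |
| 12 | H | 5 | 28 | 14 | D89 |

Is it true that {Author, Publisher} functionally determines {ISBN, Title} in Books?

(Author=5, Publisher=30): rows 1, 8 → {ISBN,Title} = (M, D43), (M, D43) ✓
(Author=6, Publisher=28): rows 2, 4, 11 → {ISBN,Title} = (G, D97), (G, D97), (G, D97) ✓
(Author=7, Publisher=34): rows 3, 7 → {ISBN,Title} = (C, D51), (C, D51) ✓
(Author=7, Publisher=32): row 5 → {ISBN,Title} = (B, D63) ✓
(Author=5, Publisher=28): rows 6, 12 → {ISBN,Title} = (H, D89), (H, D89) ✓
(Author=7, Publisher=28): row 9 → {ISBN,Title} = (G, D63) ✓
(Author=5, Publisher=34): row 10 → {ISBN,Title} = (F, D80) ✓
Every {Author, Publisher} value is associated with a single {ISBN, Title} value, so {Author, Publisher} → {ISBN, Title} holds.

Yes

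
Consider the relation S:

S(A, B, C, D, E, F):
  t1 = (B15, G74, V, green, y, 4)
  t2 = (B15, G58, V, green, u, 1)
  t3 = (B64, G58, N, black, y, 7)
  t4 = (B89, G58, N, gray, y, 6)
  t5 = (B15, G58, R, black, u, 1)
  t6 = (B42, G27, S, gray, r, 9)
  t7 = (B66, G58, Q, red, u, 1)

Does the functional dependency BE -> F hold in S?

No

(B=G74, E=y): row 1 → F = 4 ✓
(B=G58, E=u): rows 2, 5, 7 → F = 1, 1, 1 ✓
(B=G58, E=y): rows 3, 4 → F takes values {7, 6} — violation
(B=G27, E=r): row 6 → F = 9 ✓
Two rows agree on BE but differ on F, so BE -> F does not hold.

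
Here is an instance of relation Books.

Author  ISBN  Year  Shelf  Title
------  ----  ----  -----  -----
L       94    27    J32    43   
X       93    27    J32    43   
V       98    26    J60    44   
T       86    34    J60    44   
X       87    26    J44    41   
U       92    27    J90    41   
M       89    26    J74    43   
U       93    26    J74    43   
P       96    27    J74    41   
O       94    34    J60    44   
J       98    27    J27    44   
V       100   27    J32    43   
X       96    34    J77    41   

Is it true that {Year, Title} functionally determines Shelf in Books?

No

(Year=27, Title=43): 3 rows → Shelf = J32, J32, J32 ✓
(Year=26, Title=44): 1 row → Shelf = J60 ✓
(Year=34, Title=44): 2 rows → Shelf = J60, J60 ✓
(Year=26, Title=41): 1 row → Shelf = J44 ✓
(Year=27, Title=41): 2 rows → Shelf takes values {J90, J74} — violation
(Year=26, Title=43): 2 rows → Shelf = J74, J74 ✓
(Year=27, Title=44): 1 row → Shelf = J27 ✓
(Year=34, Title=41): 1 row → Shelf = J77 ✓
Two rows agree on {Year, Title} but differ on Shelf, so {Year, Title} -> Shelf does not hold.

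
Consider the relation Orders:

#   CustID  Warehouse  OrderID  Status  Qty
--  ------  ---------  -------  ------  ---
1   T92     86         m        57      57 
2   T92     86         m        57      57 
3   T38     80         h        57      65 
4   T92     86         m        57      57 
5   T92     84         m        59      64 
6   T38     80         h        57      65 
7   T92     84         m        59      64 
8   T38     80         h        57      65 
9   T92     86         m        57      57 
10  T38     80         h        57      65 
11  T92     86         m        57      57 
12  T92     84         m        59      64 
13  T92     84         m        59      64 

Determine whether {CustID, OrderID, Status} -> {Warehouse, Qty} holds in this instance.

(CustID=T92, OrderID=m, Status=57): rows 1, 2, 4, 9, 11 → {Warehouse,Qty} = (86, 57), (86, 57), (86, 57), (86, 57), (86, 57) ✓
(CustID=T38, OrderID=h, Status=57): rows 3, 6, 8, 10 → {Warehouse,Qty} = (80, 65), (80, 65), (80, 65), (80, 65) ✓
(CustID=T92, OrderID=m, Status=59): rows 5, 7, 12, 13 → {Warehouse,Qty} = (84, 64), (84, 64), (84, 64), (84, 64) ✓
Every {CustID, OrderID, Status} value is associated with a single {Warehouse, Qty} value, so {CustID, OrderID, Status} -> {Warehouse, Qty} holds.

Yes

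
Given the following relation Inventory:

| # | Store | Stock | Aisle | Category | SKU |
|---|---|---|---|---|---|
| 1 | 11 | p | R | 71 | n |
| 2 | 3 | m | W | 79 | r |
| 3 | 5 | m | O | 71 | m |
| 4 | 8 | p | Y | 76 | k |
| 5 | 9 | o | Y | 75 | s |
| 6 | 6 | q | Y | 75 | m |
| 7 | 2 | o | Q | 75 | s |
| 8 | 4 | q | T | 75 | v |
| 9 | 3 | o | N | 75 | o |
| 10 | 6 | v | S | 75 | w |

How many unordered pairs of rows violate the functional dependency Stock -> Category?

Stock=p: violating pairs (1,4) — 1 pair.
Stock=m: violating pairs (2,3) — 1 pair.
Stock=o: all 3 rows agree on Category — 0 pairs.
Stock=q: all 2 rows agree on Category — 0 pairs.

2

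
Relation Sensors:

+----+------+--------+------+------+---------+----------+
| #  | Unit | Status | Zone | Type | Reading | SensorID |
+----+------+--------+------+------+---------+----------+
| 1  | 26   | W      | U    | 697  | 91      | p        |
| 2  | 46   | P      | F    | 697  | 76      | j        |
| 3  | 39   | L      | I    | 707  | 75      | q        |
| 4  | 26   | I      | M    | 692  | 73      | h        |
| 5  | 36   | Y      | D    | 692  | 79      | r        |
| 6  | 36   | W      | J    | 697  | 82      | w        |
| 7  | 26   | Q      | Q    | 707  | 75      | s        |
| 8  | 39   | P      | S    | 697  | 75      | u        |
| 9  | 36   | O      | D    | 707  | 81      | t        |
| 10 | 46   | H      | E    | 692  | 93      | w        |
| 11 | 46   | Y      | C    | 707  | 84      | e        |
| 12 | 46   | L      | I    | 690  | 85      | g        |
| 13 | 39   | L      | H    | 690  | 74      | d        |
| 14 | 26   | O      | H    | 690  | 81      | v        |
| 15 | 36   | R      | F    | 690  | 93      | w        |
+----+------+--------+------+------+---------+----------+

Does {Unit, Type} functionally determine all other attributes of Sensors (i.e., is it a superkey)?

Yes

All 15 rows have distinct {Unit, Type} values, so {Unit, Type} → (all attributes) holds and {Unit, Type} is a superkey.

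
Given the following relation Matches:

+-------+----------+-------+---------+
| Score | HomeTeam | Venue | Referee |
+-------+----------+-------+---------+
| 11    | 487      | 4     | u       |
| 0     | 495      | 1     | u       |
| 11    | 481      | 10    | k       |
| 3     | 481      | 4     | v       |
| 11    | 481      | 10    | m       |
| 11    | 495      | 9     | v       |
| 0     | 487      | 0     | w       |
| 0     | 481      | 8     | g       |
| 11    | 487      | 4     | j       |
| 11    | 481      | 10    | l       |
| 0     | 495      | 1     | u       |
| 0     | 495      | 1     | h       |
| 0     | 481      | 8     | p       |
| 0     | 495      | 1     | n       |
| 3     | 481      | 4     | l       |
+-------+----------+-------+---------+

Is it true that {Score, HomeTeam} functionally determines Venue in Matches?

(Score=11, HomeTeam=487): 2 rows → Venue = 4, 4 ✓
(Score=0, HomeTeam=495): 4 rows → Venue = 1, 1, 1, 1 ✓
(Score=11, HomeTeam=481): 3 rows → Venue = 10, 10, 10 ✓
(Score=3, HomeTeam=481): 2 rows → Venue = 4, 4 ✓
(Score=11, HomeTeam=495): 1 row → Venue = 9 ✓
(Score=0, HomeTeam=487): 1 row → Venue = 0 ✓
(Score=0, HomeTeam=481): 2 rows → Venue = 8, 8 ✓
Every {Score, HomeTeam} value is associated with a single Venue value, so {Score, HomeTeam} → Venue holds.

Yes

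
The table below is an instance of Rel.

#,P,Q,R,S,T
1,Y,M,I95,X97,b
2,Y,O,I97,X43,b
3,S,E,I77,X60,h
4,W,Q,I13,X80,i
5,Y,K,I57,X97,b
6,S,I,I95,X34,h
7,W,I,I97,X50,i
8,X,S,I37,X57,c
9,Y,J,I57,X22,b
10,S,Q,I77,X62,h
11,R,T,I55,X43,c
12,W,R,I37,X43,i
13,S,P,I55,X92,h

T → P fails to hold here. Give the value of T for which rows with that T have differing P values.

c

T=b: rows 1, 2, 5, 9 → P = Y, Y, Y, Y ✓
T=h: rows 3, 6, 10, 13 → P = S, S, S, S ✓
T=i: rows 4, 7, 12 → P = W, W, W ✓
T=c: rows 8, 11 → P takes values {X, R} — violation
The only T value with inconsistent P is T=c.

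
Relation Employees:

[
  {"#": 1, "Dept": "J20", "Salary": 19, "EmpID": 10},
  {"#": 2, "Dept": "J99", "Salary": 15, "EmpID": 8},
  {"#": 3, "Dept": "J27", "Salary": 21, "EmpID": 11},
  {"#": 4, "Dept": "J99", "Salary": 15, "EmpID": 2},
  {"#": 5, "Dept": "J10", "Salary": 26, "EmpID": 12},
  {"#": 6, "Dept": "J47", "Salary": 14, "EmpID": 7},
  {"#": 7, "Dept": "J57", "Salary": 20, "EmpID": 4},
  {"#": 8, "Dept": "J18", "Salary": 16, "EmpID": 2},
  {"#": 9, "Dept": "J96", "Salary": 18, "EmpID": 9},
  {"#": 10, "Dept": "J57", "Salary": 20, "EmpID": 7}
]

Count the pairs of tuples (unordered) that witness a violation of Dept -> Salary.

0

Dept=J99: all 2 rows agree on Salary — 0 pairs.
Dept=J57: all 2 rows agree on Salary — 0 pairs.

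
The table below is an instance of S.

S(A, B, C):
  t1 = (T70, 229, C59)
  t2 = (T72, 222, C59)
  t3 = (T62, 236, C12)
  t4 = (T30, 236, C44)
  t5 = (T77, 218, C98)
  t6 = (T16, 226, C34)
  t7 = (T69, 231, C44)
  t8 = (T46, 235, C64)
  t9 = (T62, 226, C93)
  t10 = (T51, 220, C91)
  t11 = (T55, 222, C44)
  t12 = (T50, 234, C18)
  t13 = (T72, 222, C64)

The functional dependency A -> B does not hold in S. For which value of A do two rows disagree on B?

T62

A=T70: row 1 → B = 229 ✓
A=T72: rows 2, 13 → B = 222, 222 ✓
A=T62: rows 3, 9 → B takes values {236, 226} — violation
A=T30: row 4 → B = 236 ✓
A=T77: row 5 → B = 218 ✓
A=T16: row 6 → B = 226 ✓
A=T69: row 7 → B = 231 ✓
A=T46: row 8 → B = 235 ✓
A=T51: row 10 → B = 220 ✓
A=T55: row 11 → B = 222 ✓
A=T50: row 12 → B = 234 ✓
The only A value with inconsistent B is A=T62.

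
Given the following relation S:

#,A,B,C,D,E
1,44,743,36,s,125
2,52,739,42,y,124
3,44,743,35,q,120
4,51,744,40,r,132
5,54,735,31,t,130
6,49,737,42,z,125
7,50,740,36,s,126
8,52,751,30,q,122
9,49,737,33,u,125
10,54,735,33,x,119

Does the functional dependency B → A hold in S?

B=743: rows 1, 3 → A = 44, 44 ✓
B=739: row 2 → A = 52 ✓
B=744: row 4 → A = 51 ✓
B=735: rows 5, 10 → A = 54, 54 ✓
B=737: rows 6, 9 → A = 49, 49 ✓
B=740: row 7 → A = 50 ✓
B=751: row 8 → A = 52 ✓
Every B value is associated with a single A value, so B → A holds.

Yes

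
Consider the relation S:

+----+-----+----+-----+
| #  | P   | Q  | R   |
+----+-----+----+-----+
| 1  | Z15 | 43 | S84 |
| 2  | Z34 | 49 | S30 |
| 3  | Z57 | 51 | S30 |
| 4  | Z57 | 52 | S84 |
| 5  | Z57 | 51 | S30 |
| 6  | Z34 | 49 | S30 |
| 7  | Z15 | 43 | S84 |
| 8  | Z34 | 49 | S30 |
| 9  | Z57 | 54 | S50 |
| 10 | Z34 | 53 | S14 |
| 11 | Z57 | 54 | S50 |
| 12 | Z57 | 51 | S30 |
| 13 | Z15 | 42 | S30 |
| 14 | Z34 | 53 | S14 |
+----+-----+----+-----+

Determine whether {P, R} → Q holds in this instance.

Yes

(P=Z15, R=S84): rows 1, 7 → Q = 43, 43 ✓
(P=Z34, R=S30): rows 2, 6, 8 → Q = 49, 49, 49 ✓
(P=Z57, R=S30): rows 3, 5, 12 → Q = 51, 51, 51 ✓
(P=Z57, R=S84): row 4 → Q = 52 ✓
(P=Z57, R=S50): rows 9, 11 → Q = 54, 54 ✓
(P=Z34, R=S14): rows 10, 14 → Q = 53, 53 ✓
(P=Z15, R=S30): row 13 → Q = 42 ✓
Every {P, R} value is associated with a single Q value, so {P, R} → Q holds.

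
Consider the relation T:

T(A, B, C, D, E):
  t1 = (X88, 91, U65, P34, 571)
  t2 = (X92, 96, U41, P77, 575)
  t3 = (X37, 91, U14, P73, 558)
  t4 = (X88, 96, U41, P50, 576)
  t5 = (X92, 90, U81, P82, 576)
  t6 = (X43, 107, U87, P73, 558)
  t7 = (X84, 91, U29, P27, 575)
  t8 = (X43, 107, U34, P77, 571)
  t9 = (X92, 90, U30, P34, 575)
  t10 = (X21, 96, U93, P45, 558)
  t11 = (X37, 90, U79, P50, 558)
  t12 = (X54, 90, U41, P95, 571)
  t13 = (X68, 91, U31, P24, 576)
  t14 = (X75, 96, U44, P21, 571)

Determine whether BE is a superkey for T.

All 14 rows have distinct BE values, so BE → (all attributes) holds and BE is a superkey.

Yes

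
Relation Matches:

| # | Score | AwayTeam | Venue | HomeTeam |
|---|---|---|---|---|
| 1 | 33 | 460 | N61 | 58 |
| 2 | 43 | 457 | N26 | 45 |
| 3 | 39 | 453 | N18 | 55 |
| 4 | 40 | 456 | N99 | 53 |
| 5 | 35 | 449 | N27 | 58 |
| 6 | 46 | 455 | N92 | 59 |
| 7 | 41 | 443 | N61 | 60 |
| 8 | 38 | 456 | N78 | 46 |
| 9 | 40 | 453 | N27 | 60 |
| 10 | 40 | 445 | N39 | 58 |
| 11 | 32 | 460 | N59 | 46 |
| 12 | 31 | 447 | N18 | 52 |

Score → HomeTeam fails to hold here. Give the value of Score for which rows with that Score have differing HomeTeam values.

40

Score=33: row 1 → HomeTeam = 58 ✓
Score=43: row 2 → HomeTeam = 45 ✓
Score=39: row 3 → HomeTeam = 55 ✓
Score=40: rows 4, 9, 10 → HomeTeam takes values {53, 60, 58} — violation
Score=35: row 5 → HomeTeam = 58 ✓
Score=46: row 6 → HomeTeam = 59 ✓
Score=41: row 7 → HomeTeam = 60 ✓
Score=38: row 8 → HomeTeam = 46 ✓
Score=32: row 11 → HomeTeam = 46 ✓
Score=31: row 12 → HomeTeam = 52 ✓
The only Score value with inconsistent HomeTeam is Score=40.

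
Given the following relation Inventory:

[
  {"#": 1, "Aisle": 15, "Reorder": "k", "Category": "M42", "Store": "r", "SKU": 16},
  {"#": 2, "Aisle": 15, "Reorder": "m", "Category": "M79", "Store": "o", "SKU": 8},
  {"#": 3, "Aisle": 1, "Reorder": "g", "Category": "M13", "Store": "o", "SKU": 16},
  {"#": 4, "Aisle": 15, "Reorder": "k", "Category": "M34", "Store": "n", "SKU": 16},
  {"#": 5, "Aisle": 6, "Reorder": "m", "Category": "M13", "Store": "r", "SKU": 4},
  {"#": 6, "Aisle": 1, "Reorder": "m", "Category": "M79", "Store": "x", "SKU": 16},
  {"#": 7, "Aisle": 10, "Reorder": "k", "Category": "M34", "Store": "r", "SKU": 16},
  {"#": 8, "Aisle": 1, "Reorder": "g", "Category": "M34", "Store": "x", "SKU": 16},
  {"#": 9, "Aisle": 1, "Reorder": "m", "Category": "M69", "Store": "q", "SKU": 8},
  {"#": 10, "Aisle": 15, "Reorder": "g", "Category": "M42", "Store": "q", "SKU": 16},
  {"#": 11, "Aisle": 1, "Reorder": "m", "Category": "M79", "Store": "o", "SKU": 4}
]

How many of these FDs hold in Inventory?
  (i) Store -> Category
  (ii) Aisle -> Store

0

(i) Store -> Category: Store=r: rows 1, 5, 7 → Category takes values {M42, M13, M34} — violation; Store=o: rows 2, 3, 11 → Category takes values {M79, M13} — violation; Store=x: rows 6, 8 → Category takes values {M79, M34} — violation; Store=q: rows 9, 10 → Category takes values {M69, M42} — violation — fails.
(ii) Aisle -> Store: Aisle=15: rows 1, 2, 4, 10 → Store takes values {r, o, n, q} — violation; Aisle=1: rows 3, 6, 8, 9, 11 → Store takes values {o, x, q} — violation — fails.
None of the 2 dependencies hold.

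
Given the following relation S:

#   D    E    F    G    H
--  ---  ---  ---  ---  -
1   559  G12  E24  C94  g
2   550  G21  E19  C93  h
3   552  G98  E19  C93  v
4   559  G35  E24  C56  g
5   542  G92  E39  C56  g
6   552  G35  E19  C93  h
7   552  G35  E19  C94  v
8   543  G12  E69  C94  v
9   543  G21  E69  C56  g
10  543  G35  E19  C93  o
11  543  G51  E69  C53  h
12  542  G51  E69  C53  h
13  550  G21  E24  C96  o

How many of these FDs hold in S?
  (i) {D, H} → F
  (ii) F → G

(i) {D, H} → F: every LHS value maps to a single RHS value — holds.
(ii) F → G: F=E24: rows 1, 4, 13 → G takes values {C94, C56, C96} — violation; F=E19: rows 2, 3, 6, 7, 10 → G takes values {C93, C94} — violation; F=E69: rows 8, 9, 11, 12 → G takes values {C94, C56, C53} — violation — fails.
1 of the 2 dependencies holds.

1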